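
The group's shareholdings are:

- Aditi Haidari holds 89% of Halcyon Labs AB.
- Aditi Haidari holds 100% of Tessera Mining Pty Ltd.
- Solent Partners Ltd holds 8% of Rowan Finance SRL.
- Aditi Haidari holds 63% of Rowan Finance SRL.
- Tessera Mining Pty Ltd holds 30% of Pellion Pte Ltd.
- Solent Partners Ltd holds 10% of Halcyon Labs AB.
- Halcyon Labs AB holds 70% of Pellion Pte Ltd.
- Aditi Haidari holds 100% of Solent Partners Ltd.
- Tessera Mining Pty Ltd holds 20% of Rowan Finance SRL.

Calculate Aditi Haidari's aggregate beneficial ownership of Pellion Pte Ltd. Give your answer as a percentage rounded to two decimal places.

Aditi reaches Pellion along 3 paths.
Via Tessera: 100% × 30% = 30%.
Via Halcyon: 89% × 70% = 62.3%.
Via Solent → Halcyon: 100% × 10% × 70% = 7%.
Total: 30% + 62.3% + 7% = 99.3%.
Rounded: 99.30%.

99.30%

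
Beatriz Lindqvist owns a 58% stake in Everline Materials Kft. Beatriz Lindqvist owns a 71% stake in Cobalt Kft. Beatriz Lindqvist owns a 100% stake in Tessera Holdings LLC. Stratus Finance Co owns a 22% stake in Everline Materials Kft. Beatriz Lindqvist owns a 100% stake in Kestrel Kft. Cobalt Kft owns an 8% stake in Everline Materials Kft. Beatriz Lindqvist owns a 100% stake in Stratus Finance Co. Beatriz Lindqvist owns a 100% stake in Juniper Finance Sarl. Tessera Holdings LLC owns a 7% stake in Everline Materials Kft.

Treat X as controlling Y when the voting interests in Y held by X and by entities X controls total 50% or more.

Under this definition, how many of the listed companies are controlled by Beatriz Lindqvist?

Beatriz holds 71% of Cobalt, so Beatriz controls Cobalt.
Beatriz holds 100% of Tessera, so Beatriz controls Tessera.
Beatriz holds 100% of Stratus, so Beatriz controls Stratus.
Beatriz holds 100% of Kestrel, so Beatriz controls Kestrel.
Beatriz holds 100% of Juniper, so Beatriz controls Juniper.
Cobalt and Beatriz and Tessera and Stratus together hold 8% + 58% + 7% + 22% = 95% of Everline, so Beatriz controls Everline.
Beatriz controls 6 companies.

6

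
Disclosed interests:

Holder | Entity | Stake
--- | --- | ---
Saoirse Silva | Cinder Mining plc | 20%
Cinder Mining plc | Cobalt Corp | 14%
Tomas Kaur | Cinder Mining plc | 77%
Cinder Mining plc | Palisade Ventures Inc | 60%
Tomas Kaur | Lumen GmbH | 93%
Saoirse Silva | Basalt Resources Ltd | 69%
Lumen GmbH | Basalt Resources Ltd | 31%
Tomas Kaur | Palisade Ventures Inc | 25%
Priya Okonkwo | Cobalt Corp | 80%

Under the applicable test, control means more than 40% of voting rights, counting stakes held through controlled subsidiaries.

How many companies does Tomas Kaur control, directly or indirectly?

3

Tomas holds 93% of Lumen, so Tomas controls Lumen.
Tomas holds 77% of Cinder, so Tomas controls Cinder.
Cinder and Tomas together hold 60% + 25% = 85% of Palisade, so Tomas controls Palisade.
No other company's threshold is met.
Tomas controls 3 companies.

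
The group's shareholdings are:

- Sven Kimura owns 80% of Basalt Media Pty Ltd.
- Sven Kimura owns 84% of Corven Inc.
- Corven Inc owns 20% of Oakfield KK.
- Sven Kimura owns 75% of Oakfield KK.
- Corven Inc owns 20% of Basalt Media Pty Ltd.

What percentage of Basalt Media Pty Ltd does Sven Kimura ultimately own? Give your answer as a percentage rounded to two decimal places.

Sven reaches Basalt along 2 paths.
Direct stake: 80% = 80%.
Via Corven: 84% × 20% = 16.8%.
Total: 80% + 16.8% = 96.8%.
Rounded: 96.80%.

96.80%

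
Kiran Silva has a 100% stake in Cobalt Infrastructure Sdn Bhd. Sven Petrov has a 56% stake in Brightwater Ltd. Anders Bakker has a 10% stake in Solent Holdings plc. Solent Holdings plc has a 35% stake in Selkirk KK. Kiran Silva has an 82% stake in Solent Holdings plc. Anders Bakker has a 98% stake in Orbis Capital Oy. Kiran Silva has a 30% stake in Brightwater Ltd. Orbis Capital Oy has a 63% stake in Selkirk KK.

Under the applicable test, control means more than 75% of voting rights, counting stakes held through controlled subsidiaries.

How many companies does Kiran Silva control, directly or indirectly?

Kiran holds 82% of Solent, so Kiran controls Solent.
Kiran holds 100% of Cobalt, so Kiran controls Cobalt.
No other company's threshold is met.
Kiran controls 2 companies.

2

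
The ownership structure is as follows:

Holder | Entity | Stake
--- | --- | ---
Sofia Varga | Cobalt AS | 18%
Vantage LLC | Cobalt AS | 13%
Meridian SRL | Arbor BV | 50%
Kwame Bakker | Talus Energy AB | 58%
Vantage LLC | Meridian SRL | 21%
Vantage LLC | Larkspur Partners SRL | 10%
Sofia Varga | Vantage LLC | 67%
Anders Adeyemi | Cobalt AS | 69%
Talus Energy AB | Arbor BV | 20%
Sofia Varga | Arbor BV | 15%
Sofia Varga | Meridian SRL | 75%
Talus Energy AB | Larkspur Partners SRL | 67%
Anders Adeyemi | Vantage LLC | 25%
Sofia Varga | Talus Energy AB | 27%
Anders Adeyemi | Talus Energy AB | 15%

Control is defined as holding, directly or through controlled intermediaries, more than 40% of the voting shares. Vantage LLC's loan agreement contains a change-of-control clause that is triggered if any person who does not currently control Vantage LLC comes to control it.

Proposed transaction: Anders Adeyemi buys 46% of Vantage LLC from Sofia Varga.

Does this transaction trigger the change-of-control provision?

The purchase adds only to Anders's holdings (Sofia's stake shrinks), so Anders is the only person who could newly come to control Vantage.
Anders holds 69% of Cobalt, so Anders controls Cobalt.
In Vantage, Anders's side holds only 25%, not > 40%.
So before the transaction, Anders does not control Vantage.
After the purchase, Anders's direct stake in Vantage rises to 25% + 46% = 71%, and Sofia's stake falls to 21%.
Anders holds 71% of Vantage, so Anders controls Vantage.
Anders did not control Vantage before and does after, so the clause is triggered.

Yes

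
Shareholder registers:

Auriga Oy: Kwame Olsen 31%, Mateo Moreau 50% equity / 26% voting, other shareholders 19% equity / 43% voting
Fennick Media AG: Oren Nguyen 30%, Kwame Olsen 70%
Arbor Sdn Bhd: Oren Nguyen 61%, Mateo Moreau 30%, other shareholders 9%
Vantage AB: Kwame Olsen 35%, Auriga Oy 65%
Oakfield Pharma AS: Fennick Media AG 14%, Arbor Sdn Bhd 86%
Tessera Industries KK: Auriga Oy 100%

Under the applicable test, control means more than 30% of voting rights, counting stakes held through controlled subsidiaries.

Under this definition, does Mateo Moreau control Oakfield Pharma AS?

No

Mateo's largest direct stake is 30% in Arbor, which does not meet the threshold, so Mateo controls no company.
Neither Mateo nor any entity Mateo controls holds any voting interest in Oakfield.
So Mateo does not control Oakfield.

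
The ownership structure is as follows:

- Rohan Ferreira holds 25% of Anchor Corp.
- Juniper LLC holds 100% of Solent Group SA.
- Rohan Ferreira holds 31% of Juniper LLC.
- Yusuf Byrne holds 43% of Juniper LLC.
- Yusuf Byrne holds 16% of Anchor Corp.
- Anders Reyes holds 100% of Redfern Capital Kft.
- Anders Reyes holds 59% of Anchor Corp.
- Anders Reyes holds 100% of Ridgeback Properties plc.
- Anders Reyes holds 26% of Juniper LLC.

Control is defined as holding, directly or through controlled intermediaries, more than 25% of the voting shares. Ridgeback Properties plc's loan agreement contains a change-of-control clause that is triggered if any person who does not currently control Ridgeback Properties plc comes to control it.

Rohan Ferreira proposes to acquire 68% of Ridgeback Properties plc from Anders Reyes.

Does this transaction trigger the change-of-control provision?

The purchase adds only to Rohan's holdings (Anders's stake shrinks), so Rohan is the only person who could newly come to control Ridgeback.
Rohan holds 31% of Juniper, so Rohan controls Juniper.
Juniper holds 100% of Solent, so Rohan controls Solent.
Neither Rohan nor any entity Rohan controls holds any voting interest in Ridgeback.
So before the transaction, Rohan does not control Ridgeback.
After the purchase, Rohan holds 68% of Ridgeback directly, and Anders's stake falls to 32%.
Rohan holds 68% of Ridgeback, so Rohan controls Ridgeback.
Rohan did not control Ridgeback before and does after, so the clause is triggered.

Yes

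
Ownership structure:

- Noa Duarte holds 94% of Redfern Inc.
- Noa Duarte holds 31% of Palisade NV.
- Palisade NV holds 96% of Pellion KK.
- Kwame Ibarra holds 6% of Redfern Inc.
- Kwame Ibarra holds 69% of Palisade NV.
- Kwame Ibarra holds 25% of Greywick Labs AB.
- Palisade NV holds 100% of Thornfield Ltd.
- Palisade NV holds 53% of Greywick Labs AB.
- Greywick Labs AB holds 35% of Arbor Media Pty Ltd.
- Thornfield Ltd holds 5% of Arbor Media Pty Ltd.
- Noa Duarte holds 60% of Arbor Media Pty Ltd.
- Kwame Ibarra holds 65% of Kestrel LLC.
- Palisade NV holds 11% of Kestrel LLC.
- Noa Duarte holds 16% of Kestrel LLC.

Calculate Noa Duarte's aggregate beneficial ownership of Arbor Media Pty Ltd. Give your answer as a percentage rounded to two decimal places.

67.30%

Noa reaches Arbor along 3 paths.
Via Palisade → Greywick: 31% × 53% × 35% = 5.7505%.
Via Palisade → Thornfield: 31% × 100% × 5% = 1.55%.
Direct stake: 60% = 60%.
Total: 5.7505% + 1.55% + 60% = 67.3005%.
Rounded: 67.30%.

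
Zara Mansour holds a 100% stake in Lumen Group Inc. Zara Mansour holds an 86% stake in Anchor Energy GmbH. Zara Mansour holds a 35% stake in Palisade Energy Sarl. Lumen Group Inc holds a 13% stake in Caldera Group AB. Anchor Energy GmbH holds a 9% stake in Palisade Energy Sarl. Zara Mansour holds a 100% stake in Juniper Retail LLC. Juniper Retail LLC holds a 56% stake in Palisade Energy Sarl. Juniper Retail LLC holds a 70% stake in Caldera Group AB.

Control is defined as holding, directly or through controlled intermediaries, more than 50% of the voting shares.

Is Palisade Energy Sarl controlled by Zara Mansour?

Yes

Zara holds 86% of Anchor, so Zara controls Anchor.
Zara holds 100% of Juniper, so Zara controls Juniper.
Zara and Juniper and Anchor together hold 35% + 56% + 9% = 100% of Palisade, so Zara controls Palisade.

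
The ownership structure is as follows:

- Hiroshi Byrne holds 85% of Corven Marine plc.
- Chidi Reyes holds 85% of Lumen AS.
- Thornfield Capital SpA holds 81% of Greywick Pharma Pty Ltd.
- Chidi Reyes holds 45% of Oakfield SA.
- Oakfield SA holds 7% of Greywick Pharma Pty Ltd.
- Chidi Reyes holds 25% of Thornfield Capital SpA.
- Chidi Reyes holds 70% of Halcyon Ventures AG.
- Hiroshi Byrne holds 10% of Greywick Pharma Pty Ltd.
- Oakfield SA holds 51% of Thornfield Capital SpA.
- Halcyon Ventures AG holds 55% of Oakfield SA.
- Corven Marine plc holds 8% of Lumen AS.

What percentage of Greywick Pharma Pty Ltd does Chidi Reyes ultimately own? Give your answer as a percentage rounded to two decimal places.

60.59%

Chidi reaches Greywick along 5 paths.
Via Halcyon → Oakfield → Thornfield: 70% × 55% × 51% × 81% = 15.90435%.
Via Oakfield → Thornfield: 45% × 51% × 81% = 18.5895%.
Via Thornfield: 25% × 81% = 20.25%.
Via Halcyon → Oakfield: 70% × 55% × 7% = 2.695%.
Via Oakfield: 45% × 7% = 3.15%.
Total: 15.90435% + 18.5895% + 20.25% + 2.695% + 3.15% = 60.58885%.
Rounded: 60.59%.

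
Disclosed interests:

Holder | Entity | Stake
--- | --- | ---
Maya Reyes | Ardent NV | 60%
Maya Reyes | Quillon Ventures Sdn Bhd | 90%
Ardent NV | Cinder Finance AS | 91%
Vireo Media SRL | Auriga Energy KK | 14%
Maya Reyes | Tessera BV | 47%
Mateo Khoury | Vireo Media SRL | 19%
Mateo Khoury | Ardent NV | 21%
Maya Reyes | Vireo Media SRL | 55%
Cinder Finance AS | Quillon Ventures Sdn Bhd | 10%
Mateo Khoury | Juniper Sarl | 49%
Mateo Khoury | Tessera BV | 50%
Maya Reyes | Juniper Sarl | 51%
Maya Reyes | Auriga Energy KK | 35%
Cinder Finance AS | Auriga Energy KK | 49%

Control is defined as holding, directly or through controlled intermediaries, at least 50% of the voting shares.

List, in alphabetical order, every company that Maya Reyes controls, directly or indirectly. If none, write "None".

Maya holds 55% of Vireo, so Maya controls Vireo.
Maya holds 60% of Ardent, so Maya controls Ardent.
Ardent holds 91% of Cinder, so Maya controls Cinder.
Cinder and Maya together hold 10% + 90% = 100% of Quillon, so Maya controls Quillon.
Cinder and Vireo and Maya together hold 49% + 14% + 35% = 98% of Auriga, so Maya controls Auriga.
Maya holds 51% of Juniper, so Maya controls Juniper.
No other company's threshold is met.

Ardent NV, Auriga Energy KK, Cinder Finance AS, Juniper Sarl, Quillon Ventures Sdn Bhd, Vireo Media SRL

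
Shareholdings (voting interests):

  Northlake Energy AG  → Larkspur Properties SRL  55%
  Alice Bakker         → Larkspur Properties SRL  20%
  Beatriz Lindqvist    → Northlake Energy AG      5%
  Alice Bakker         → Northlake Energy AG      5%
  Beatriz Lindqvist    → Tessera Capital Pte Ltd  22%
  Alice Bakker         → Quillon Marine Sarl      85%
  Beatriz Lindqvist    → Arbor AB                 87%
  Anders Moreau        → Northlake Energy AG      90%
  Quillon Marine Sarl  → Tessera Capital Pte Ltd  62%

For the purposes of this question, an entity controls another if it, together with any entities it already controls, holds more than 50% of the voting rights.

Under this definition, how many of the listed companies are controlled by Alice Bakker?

2

Alice holds 85% of Quillon, so Alice controls Quillon.
Quillon holds 62% of Tessera, so Alice controls Tessera.
No other company's threshold is met.
Alice controls 2 companies.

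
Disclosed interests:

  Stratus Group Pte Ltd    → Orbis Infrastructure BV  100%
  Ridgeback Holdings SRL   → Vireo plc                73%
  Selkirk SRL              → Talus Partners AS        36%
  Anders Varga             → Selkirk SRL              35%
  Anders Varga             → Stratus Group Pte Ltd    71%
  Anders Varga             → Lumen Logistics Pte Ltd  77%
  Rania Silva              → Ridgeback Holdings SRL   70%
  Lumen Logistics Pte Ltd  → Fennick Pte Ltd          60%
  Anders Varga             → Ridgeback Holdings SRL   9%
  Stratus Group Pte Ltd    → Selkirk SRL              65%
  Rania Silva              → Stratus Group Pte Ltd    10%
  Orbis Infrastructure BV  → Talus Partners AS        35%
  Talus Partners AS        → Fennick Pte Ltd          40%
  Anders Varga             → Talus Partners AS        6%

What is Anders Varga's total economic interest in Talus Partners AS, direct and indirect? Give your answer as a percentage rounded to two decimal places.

60.06%

Anders reaches Talus along 4 paths.
Direct stake: 6% = 6%.
Via Stratus → Orbis: 71% × 100% × 35% = 24.85%.
Via Stratus → Selkirk: 71% × 65% × 36% = 16.614%.
Via Selkirk: 35% × 36% = 12.6%.
Total: 6% + 24.85% + 16.614% + 12.6% = 60.064%.
Rounded: 60.06%.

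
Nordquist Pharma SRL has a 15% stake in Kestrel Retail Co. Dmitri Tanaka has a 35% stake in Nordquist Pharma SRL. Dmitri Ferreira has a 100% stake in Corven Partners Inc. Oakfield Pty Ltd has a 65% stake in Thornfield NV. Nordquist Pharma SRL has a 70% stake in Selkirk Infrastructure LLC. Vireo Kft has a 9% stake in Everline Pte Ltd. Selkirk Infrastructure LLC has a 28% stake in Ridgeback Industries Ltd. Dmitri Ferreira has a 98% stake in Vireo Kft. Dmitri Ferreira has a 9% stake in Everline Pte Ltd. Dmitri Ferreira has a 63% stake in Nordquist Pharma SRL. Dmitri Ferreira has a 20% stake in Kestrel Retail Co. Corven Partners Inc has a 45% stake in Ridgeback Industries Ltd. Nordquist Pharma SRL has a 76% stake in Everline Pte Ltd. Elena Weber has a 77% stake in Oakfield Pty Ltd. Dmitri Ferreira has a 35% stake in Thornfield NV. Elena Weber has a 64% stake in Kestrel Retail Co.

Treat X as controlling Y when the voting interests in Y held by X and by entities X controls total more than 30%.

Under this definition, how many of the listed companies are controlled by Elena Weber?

3

Elena holds 77% of Oakfield, so Elena controls Oakfield.
Oakfield holds 65% of Thornfield, so Elena controls Thornfield.
Elena holds 64% of Kestrel, so Elena controls Kestrel.
No other company's threshold is met.
Elena controls 3 companies.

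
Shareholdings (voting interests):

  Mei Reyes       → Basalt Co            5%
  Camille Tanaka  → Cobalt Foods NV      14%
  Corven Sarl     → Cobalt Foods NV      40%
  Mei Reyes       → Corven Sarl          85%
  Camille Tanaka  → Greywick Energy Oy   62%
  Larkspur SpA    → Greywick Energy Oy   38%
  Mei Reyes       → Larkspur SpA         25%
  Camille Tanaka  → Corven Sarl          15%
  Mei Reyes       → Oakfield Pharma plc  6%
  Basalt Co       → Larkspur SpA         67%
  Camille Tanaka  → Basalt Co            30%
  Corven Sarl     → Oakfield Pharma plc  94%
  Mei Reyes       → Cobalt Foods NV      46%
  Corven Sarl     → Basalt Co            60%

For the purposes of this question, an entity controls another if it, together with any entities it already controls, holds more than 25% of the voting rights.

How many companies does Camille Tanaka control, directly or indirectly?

Camille holds 30% of Basalt, so Camille controls Basalt.
Basalt holds 67% of Larkspur, so Camille controls Larkspur.
Camille and Larkspur together hold 62% + 38% = 100% of Greywick, so Camille controls Greywick.
No other company's threshold is met.
Camille controls 3 companies.

3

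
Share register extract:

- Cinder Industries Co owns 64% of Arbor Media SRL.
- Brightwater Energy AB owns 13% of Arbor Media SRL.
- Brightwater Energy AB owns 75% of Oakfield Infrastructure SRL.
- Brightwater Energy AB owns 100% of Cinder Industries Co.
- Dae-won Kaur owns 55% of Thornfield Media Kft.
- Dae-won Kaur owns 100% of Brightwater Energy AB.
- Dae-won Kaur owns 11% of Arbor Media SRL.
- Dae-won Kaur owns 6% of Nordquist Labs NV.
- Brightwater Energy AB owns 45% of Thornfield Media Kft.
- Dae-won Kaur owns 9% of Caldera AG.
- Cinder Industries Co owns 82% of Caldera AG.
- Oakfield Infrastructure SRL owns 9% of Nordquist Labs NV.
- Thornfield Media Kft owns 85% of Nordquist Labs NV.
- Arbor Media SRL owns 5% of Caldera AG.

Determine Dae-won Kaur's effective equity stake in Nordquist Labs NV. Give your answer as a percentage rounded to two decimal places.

97.75%

Dae-won reaches Nordquist along 4 paths.
Via Brightwater → Oakfield: 100% × 75% × 9% = 6.75%.
Direct stake: 6% = 6%.
Via Thornfield: 55% × 85% = 46.75%.
Via Brightwater → Thornfield: 100% × 45% × 85% = 38.25%.
Total: 6.75% + 6% + 46.75% + 38.25% = 97.75%.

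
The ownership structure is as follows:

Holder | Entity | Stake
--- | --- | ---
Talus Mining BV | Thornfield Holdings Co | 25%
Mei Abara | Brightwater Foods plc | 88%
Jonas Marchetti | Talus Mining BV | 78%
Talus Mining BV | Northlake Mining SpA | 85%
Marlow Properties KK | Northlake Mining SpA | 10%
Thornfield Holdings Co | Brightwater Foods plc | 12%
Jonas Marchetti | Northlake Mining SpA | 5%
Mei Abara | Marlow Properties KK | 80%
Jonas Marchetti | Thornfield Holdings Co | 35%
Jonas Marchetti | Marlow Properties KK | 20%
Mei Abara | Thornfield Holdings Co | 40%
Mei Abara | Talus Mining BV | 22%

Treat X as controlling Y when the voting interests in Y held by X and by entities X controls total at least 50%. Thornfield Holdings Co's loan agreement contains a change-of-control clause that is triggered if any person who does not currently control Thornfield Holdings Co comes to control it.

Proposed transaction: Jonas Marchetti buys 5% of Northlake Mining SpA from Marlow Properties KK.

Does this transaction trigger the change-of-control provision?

No

The purchase adds only to Jonas's holdings (Marlow's stake shrinks), so Jonas is the only person who could newly come to control Thornfield.
Jonas holds 78% of Talus, so Jonas controls Talus.
Talus and Jonas together hold 25% + 35% = 60% of Thornfield, so Jonas controls Thornfield.
So Jonas already controls Thornfield before the transaction.
After the purchase, Jonas's direct stake in Northlake rises to 5% + 5% = 10%, and Marlow's stake falls to 5%.
Jonas controlled Thornfield already, so this is not a new person acquiring control; every other person's position is unchanged or reduced.
No new person acquires control, so the clause is not triggered.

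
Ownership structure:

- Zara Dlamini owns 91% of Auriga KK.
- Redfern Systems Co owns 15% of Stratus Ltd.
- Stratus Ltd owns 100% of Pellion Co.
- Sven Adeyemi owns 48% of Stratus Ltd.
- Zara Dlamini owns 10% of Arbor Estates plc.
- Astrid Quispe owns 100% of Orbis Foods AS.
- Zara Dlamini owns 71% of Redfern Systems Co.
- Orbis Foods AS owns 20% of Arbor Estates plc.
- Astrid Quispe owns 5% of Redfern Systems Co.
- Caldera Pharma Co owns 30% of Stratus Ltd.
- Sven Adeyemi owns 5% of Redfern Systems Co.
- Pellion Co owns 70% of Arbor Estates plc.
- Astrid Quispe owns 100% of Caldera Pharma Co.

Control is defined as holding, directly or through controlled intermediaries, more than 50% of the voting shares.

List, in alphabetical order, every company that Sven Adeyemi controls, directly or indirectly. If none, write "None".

None

Sven's largest direct stake is 48% in Stratus, which does not meet the threshold.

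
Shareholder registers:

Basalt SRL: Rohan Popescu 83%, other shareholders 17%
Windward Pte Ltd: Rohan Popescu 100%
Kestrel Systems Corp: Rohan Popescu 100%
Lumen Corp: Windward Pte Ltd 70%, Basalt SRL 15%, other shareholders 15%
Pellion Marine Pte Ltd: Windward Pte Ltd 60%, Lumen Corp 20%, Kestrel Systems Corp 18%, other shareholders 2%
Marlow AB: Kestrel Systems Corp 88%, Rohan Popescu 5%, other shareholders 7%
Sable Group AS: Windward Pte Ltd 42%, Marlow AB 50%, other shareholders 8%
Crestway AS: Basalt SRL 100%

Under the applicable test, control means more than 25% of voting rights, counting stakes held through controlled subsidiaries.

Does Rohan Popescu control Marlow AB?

Yes

Rohan holds 100% of Kestrel, so Rohan controls Kestrel.
Kestrel and Rohan together hold 88% + 5% = 93% of Marlow, so Rohan controls Marlow.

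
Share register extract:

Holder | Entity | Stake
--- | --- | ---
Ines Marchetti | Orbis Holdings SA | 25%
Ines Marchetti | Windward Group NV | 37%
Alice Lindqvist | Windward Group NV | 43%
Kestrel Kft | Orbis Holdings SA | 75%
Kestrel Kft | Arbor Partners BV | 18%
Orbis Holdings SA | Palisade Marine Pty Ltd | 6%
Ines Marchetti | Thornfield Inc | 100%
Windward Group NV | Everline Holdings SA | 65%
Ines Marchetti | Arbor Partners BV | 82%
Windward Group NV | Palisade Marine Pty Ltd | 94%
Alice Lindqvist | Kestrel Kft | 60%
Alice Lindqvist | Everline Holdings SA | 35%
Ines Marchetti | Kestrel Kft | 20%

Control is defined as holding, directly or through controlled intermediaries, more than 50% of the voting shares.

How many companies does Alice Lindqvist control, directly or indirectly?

2

Alice holds 60% of Kestrel, so Alice controls Kestrel.
Kestrel holds 75% of Orbis, so Alice controls Orbis.
No other company's threshold is met.
Alice controls 2 companies.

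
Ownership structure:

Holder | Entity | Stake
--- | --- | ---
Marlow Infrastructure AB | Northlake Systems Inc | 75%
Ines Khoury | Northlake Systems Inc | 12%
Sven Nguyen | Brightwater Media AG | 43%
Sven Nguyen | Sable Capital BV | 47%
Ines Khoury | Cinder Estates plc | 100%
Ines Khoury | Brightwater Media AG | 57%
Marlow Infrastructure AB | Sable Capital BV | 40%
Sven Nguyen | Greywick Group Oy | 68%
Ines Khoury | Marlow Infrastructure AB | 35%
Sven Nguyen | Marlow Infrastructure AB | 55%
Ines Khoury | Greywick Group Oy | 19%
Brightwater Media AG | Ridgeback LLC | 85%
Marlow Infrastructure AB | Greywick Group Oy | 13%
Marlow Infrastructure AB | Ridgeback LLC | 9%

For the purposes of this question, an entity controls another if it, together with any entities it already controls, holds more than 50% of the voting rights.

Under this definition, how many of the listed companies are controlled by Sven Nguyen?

Sven holds 55% of Marlow, so Sven controls Marlow.
Marlow holds 75% of Northlake, so Sven controls Northlake.
Sven and Marlow together hold 47% + 40% = 87% of Sable, so Sven controls Sable.
Sven and Marlow together hold 68% + 13% = 81% of Greywick, so Sven controls Greywick.
No other company's threshold is met.
Sven controls 4 companies.

4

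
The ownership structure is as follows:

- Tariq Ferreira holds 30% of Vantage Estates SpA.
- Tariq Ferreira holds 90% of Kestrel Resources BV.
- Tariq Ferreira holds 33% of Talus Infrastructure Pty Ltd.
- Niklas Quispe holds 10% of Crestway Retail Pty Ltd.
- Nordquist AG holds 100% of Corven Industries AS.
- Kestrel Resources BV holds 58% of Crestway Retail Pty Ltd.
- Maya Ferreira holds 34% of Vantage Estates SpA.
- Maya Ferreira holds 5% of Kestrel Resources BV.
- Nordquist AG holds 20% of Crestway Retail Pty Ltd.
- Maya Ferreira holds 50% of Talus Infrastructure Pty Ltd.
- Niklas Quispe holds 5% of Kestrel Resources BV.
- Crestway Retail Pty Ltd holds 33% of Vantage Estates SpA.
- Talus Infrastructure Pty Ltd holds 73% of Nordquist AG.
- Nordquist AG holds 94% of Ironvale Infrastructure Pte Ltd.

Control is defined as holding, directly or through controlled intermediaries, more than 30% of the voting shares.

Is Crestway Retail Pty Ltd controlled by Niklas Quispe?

No

Niklas's largest direct stake is 10% in Crestway, which does not meet the threshold, so Niklas controls no company.
In Crestway, Niklas's side holds only 10%, not > 30%.
So Niklas does not control Crestway.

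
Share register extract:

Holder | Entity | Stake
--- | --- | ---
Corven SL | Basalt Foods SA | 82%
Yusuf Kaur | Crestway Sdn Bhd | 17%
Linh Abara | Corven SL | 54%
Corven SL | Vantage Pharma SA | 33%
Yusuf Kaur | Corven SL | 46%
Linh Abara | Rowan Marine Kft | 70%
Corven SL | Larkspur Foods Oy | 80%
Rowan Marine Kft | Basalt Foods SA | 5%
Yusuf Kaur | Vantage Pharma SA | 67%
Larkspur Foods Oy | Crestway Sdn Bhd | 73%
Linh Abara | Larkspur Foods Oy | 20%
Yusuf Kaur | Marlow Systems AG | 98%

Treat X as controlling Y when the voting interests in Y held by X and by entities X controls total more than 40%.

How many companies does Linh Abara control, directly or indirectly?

5

Linh holds 70% of Rowan, so Linh controls Rowan.
Linh holds 54% of Corven, so Linh controls Corven.
Rowan and Corven together hold 5% + 82% = 87% of Basalt, so Linh controls Basalt.
Corven and Linh together hold 80% + 20% = 100% of Larkspur, so Linh controls Larkspur.
Larkspur holds 73% of Crestway, so Linh controls Crestway.
No other company's threshold is met.
Linh controls 5 companies.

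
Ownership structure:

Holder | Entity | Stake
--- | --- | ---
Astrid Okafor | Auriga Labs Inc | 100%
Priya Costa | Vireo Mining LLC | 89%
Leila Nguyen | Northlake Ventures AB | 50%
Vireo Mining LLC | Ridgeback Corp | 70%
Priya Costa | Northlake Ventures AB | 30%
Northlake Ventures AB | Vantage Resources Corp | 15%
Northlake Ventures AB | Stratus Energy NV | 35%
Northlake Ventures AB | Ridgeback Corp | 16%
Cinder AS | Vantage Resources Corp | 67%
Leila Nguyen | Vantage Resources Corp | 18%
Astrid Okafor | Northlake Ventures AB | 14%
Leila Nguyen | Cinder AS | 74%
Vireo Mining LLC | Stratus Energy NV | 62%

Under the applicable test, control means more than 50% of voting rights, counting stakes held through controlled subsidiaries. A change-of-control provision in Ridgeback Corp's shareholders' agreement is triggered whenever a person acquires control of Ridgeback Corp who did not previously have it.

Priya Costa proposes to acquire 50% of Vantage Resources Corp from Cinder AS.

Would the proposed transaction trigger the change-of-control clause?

The purchase adds only to Priya's holdings (Cinder's stake shrinks), so Priya is the only person who could newly come to control Ridgeback.
Priya holds 89% of Vireo, so Priya controls Vireo.
Vireo holds 70% of Ridgeback, so Priya controls Ridgeback.
So Priya already controls Ridgeback before the transaction.
After the purchase, Priya holds 50% of Vantage directly, and Cinder's stake falls to 17%.
Priya controlled Ridgeback already, so this is not a new person acquiring control; every other person's position is unchanged or reduced.
No new person acquires control, so the clause is not triggered.

No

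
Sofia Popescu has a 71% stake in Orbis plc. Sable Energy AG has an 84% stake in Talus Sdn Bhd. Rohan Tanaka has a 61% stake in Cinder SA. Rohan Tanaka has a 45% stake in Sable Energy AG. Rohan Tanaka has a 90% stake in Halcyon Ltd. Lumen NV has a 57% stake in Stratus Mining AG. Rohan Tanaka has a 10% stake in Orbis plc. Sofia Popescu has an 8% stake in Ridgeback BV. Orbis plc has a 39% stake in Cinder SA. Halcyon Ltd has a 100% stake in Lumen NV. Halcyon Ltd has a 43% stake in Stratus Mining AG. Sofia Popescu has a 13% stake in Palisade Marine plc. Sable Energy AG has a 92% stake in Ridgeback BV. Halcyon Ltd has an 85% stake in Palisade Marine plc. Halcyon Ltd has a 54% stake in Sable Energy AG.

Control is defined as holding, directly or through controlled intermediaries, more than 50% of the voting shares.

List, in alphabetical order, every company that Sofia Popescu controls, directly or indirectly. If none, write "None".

Orbis plc

Sofia holds 71% of Orbis, so Sofia controls Orbis.
No other company's threshold is met.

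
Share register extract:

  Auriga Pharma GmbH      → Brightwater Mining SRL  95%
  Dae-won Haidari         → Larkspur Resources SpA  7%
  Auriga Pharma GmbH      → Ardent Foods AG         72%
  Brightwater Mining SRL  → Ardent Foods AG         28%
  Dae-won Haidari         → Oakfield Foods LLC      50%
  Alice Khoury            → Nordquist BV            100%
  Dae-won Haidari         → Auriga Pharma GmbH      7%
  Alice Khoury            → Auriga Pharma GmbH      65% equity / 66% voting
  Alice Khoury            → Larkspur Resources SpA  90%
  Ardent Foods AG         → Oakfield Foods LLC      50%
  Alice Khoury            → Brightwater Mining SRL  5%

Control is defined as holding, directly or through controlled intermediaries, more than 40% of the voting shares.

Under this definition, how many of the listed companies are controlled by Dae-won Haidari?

Dae-won holds 50% of Oakfield, so Dae-won controls Oakfield.
No other company's threshold is met.
Dae-won controls 1 company.

1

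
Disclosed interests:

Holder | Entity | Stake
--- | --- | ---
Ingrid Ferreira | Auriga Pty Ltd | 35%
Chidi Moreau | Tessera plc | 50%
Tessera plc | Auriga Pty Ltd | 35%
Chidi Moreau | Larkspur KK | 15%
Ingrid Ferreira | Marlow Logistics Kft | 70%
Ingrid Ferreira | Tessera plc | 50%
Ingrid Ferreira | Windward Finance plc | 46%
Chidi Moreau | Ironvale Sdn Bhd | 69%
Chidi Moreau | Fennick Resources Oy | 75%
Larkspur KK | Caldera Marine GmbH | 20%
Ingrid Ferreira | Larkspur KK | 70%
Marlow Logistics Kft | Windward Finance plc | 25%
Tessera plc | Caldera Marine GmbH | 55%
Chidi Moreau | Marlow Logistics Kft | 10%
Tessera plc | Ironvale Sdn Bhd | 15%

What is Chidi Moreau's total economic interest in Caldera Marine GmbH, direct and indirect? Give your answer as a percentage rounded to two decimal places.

Chidi reaches Caldera along 2 paths.
Via Larkspur: 15% × 20% = 3%.
Via Tessera: 50% × 55% = 27.5%.
Total: 3% + 27.5% = 30.5%.
Rounded: 30.50%.

30.50%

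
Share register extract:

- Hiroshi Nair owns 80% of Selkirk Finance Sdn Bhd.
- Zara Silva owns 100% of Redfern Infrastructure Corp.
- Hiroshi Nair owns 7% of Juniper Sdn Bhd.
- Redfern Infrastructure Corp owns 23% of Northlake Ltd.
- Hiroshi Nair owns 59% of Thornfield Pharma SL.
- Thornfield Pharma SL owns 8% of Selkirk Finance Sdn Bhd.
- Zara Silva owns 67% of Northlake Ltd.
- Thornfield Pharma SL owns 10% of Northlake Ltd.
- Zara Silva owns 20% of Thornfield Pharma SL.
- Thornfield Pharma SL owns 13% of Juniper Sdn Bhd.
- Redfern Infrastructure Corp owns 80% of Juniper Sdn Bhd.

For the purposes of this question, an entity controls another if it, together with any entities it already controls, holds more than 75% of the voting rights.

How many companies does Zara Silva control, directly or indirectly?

Zara holds 100% of Redfern, so Zara controls Redfern.
Zara and Redfern together hold 67% + 23% = 90% of Northlake, so Zara controls Northlake.
Redfern holds 80% of Juniper, so Zara controls Juniper.
No other company's threshold is met.
Zara controls 3 companies.

3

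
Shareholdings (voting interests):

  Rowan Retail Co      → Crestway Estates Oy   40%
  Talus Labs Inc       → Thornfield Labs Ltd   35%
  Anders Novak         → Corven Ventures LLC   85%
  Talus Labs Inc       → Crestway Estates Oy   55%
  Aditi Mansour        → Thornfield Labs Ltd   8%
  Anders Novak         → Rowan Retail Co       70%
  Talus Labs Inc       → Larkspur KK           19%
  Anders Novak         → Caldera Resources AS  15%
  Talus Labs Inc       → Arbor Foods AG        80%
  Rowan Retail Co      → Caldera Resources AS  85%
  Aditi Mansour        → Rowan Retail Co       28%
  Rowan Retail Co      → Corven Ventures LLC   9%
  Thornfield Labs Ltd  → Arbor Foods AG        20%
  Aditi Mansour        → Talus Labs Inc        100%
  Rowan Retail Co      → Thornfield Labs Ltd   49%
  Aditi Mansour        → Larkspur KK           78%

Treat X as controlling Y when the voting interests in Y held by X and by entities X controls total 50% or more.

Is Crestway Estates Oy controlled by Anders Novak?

Anders holds 70% of Rowan, so Anders controls Rowan.
Rowan and Anders together hold 9% + 85% = 94% of Corven, so Anders controls Corven.
Rowan and Anders together hold 85% + 15% = 100% of Caldera, so Anders controls Caldera.
In Crestway, Anders's side holds only 40%, not ≥ 50%.
So Anders does not control Crestway.

No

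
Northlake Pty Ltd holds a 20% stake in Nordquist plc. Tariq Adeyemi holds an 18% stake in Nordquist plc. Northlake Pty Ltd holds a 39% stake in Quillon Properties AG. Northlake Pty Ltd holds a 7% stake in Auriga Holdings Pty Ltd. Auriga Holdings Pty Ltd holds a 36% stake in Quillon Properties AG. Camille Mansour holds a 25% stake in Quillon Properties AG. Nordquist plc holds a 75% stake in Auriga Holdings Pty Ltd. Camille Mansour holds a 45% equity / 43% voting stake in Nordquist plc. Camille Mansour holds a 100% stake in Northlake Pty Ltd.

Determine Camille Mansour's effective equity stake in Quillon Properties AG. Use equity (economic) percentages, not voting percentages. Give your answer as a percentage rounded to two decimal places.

84.07%

Camille reaches Quillon along 5 paths.
Direct stake: 25% = 25%.
Via Nordquist → Auriga: 45% × 75% × 36% = 12.15%.
Via Northlake → Nordquist → Auriga: 100% × 20% × 75% × 36% = 5.4%.
Via Northlake → Auriga: 100% × 7% × 36% = 2.52%.
Via Northlake: 100% × 39% = 39%.
Total: 25% + 12.15% + 5.4% + 2.52% + 39% = 84.07%.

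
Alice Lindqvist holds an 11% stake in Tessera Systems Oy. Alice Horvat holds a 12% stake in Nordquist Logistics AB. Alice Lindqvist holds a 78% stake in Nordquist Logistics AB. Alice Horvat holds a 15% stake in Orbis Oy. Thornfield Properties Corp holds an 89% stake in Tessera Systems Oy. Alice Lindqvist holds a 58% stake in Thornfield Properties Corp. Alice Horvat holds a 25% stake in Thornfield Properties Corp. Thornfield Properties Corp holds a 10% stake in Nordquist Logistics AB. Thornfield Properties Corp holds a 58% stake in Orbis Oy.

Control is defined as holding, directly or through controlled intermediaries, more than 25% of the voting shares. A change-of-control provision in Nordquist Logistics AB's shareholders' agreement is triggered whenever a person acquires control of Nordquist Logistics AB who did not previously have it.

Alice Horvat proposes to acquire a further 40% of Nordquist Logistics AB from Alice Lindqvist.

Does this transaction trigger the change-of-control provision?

The purchase adds only to Alice Horvat's holdings (Alice Lindqvist's stake shrinks), so Alice Horvat is the only person who could newly come to control Nordquist.
Alice Horvat's largest direct stake is 25% in Thornfield, which does not meet the threshold, so Alice Horvat controls no company.
In Nordquist, Alice Horvat's side holds only 12%, not > 25%.
So before the transaction, Alice Horvat does not control Nordquist.
After the purchase, Alice Horvat's direct stake in Nordquist rises to 12% + 40% = 52%, and Alice Lindqvist's stake falls to 38%.
Alice Horvat holds 52% of Nordquist, so Alice Horvat controls Nordquist.
Alice Horvat did not control Nordquist before and does after, so the clause is triggered.

Yes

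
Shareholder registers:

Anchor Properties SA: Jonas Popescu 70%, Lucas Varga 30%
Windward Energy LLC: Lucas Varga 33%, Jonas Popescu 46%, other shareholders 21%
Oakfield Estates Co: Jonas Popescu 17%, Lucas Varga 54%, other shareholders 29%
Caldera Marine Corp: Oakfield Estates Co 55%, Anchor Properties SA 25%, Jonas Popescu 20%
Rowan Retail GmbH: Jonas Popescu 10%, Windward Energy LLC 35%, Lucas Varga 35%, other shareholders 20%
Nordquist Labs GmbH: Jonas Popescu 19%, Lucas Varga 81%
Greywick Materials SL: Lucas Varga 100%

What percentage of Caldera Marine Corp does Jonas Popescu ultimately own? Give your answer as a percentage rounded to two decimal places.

46.85%

Jonas reaches Caldera along 3 paths.
Via Oakfield: 17% × 55% = 9.35%.
Via Anchor: 70% × 25% = 17.5%.
Direct stake: 20% = 20%.
Total: 9.35% + 17.5% + 20% = 46.85%.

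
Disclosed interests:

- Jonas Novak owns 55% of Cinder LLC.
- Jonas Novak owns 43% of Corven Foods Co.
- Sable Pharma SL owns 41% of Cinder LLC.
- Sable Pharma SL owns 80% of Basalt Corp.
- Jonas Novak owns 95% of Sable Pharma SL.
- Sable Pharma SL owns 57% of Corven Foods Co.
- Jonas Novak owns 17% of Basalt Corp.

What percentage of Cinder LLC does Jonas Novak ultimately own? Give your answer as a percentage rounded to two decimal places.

Jonas reaches Cinder along 2 paths.
Direct stake: 55% = 55%.
Via Sable: 95% × 41% = 38.95%.
Total: 55% + 38.95% = 93.95%.

93.95%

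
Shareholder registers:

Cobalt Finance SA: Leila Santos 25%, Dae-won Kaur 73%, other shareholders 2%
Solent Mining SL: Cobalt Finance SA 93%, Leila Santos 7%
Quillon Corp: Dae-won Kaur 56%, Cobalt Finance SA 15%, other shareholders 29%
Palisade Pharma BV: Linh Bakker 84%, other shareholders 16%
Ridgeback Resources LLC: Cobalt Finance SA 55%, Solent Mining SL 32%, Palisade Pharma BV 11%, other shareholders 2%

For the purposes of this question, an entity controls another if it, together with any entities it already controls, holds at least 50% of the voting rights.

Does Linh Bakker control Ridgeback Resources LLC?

Linh holds 84% of Palisade, so Linh controls Palisade.
In Ridgeback, Linh's side holds only 11%, not ≥ 50%.
So Linh does not control Ridgeback.

No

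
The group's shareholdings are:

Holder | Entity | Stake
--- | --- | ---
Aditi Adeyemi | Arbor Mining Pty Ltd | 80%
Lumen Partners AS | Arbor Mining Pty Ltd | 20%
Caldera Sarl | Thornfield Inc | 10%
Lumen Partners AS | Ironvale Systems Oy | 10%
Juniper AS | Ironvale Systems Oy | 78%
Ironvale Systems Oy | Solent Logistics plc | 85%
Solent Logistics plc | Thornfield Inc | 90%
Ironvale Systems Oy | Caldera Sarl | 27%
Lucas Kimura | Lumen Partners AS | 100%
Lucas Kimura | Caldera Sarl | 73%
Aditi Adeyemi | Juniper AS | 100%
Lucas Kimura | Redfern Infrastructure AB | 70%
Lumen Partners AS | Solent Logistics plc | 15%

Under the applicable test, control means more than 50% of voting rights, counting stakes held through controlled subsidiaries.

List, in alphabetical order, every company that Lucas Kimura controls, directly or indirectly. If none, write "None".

Lucas holds 100% of Lumen, so Lucas controls Lumen.
Lucas holds 70% of Redfern, so Lucas controls Redfern.
Lucas holds 73% of Caldera, so Lucas controls Caldera.
No other company's threshold is met.

Caldera Sarl, Lumen Partners AS, Redfern Infrastructure AB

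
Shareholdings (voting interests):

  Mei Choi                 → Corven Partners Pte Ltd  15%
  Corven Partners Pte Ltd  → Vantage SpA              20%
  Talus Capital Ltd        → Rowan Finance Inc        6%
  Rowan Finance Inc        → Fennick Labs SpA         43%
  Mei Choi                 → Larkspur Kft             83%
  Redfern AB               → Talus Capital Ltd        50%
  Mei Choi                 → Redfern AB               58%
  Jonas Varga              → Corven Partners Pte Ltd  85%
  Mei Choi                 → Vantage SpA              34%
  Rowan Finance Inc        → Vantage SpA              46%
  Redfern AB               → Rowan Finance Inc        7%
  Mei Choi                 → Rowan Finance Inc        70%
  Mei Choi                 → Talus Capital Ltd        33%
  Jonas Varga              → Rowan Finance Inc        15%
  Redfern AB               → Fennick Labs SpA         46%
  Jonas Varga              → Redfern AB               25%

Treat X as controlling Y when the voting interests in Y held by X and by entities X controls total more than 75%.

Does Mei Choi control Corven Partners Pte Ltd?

No

Mei holds 83% of Larkspur, so Mei controls Larkspur.
In Corven, Mei's side holds only 15%, not > 75%.
So Mei does not control Corven.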